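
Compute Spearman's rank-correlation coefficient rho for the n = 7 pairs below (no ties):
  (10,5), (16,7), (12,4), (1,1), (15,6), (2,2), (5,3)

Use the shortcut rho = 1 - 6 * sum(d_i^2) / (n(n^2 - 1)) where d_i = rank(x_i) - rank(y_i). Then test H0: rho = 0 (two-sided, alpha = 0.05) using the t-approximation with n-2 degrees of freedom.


Step 1: Rank x and y separately (midranks; no ties here).
rank(x): 10->4, 16->7, 12->5, 1->1, 15->6, 2->2, 5->3
rank(y): 5->5, 7->7, 4->4, 1->1, 6->6, 2->2, 3->3
Step 2: d_i = R_x(i) - R_y(i); compute d_i^2.
  (4-5)^2=1, (7-7)^2=0, (5-4)^2=1, (1-1)^2=0, (6-6)^2=0, (2-2)^2=0, (3-3)^2=0
sum(d^2) = 2.
Step 3: rho = 1 - 6*2 / (7*(7^2 - 1)) = 1 - 12/336 = 0.964286.
Step 4: Under H0, t = rho * sqrt((n-2)/(1-rho^2)) = 8.1408 ~ t(5).
Step 5: Two-sided p-value from the t-distribution with 5 df = 0.000454.
Step 6: alpha = 0.05. reject H0.

rho = 0.9643, p = 0.000454, reject H0 at alpha = 0.05.


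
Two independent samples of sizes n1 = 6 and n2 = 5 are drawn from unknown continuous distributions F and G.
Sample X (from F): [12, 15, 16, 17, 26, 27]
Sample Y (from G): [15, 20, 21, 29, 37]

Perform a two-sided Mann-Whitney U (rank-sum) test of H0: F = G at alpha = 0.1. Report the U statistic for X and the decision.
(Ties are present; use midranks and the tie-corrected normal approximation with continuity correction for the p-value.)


Step 1: Combine and sort all 11 observations; assign midranks.
sorted (value, group): (12,X), (15,X), (15,Y), (16,X), (17,X), (20,Y), (21,Y), (26,X), (27,X), (29,Y), (37,Y)
ranks: 12->1, 15->2.5, 15->2.5, 16->4, 17->5, 20->6, 21->7, 26->8, 27->9, 29->10, 37->11
Step 2: Rank sum for X: R1 = 1 + 2.5 + 4 + 5 + 8 + 9 = 29.5.
Step 3: U_X = R1 - n1(n1+1)/2 = 29.5 - 6*7/2 = 29.5 - 21 = 8.5.
       U_Y = n1*n2 - U_X = 30 - 8.5 = 21.5.
Step 4: Ties are present, so use the tie-corrected normal approximation (with continuity correction) for the p-value.
Step 5: p-value = 0.272229; compare to alpha = 0.1. fail to reject H0.

U_X = 8.5, p = 0.272229, fail to reject H0 at alpha = 0.1.


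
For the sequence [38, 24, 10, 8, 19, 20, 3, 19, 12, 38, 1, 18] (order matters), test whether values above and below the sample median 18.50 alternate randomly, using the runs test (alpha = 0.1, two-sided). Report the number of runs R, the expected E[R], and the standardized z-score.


Step 1: Compute median = 18.50; label A = above, B = below.
Labels in order: AABBAABABABB  (n_A = 6, n_B = 6)
Step 2: Count runs R = 8.
Step 3: Under H0 (random ordering), E[R] = 2*n_A*n_B/(n_A+n_B) + 1 = 2*6*6/12 + 1 = 7.0000.
        Var[R] = 2*n_A*n_B*(2*n_A*n_B - n_A - n_B) / ((n_A+n_B)^2 * (n_A+n_B-1)) = 4320/1584 = 2.7273.
        SD[R] = 1.6514.
Step 4: Continuity-corrected z = (R - 0.5 - E[R]) / SD[R] = (8 - 0.5 - 7.0000) / 1.6514 = 0.3028.
Step 5: Two-sided p-value via normal approximation = 2*(1 - Phi(|z|)) = 0.762069.
Step 6: alpha = 0.1. fail to reject H0.

R = 8, z = 0.3028, p = 0.762069, fail to reject H0.


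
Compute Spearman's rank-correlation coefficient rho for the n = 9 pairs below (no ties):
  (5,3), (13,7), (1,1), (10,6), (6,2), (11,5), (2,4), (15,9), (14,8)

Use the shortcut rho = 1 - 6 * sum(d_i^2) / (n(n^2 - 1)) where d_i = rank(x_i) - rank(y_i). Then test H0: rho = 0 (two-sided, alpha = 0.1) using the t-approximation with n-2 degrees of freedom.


Step 1: Rank x and y separately (midranks; no ties here).
rank(x): 5->3, 13->7, 1->1, 10->5, 6->4, 11->6, 2->2, 15->9, 14->8
rank(y): 3->3, 7->7, 1->1, 6->6, 2->2, 5->5, 4->4, 9->9, 8->8
Step 2: d_i = R_x(i) - R_y(i); compute d_i^2.
  (3-3)^2=0, (7-7)^2=0, (1-1)^2=0, (5-6)^2=1, (4-2)^2=4, (6-5)^2=1, (2-4)^2=4, (9-9)^2=0, (8-8)^2=0
sum(d^2) = 10.
Step 3: rho = 1 - 6*10 / (9*(9^2 - 1)) = 1 - 60/720 = 0.916667.
Step 4: Under H0, t = rho * sqrt((n-2)/(1-rho^2)) = 6.0685 ~ t(7).
Step 5: Two-sided p-value from the t-distribution with 7 df = 0.000507.
Step 6: alpha = 0.1. reject H0.

rho = 0.9167, p = 0.000507, reject H0 at alpha = 0.1.


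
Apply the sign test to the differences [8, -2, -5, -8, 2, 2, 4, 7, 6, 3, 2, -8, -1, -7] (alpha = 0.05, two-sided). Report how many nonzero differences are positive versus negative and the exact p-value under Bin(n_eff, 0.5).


Step 1: Discard zero differences. Original n = 14; n_eff = number of nonzero differences = 14.
Nonzero differences (with sign): +8, -2, -5, -8, +2, +2, +4, +7, +6, +3, +2, -8, -1, -7
Step 2: Count signs: positive = 8, negative = 6.
Step 3: Under H0: P(positive) = 0.5, so the number of positives S ~ Bin(14, 0.5).
Step 4: Two-sided exact p-value = sum of Bin(14,0.5) probabilities at or below the observed probability = 0.790527.
Step 5: alpha = 0.05. fail to reject H0.

n_eff = 14, pos = 8, neg = 6, p = 0.790527, fail to reject H0.


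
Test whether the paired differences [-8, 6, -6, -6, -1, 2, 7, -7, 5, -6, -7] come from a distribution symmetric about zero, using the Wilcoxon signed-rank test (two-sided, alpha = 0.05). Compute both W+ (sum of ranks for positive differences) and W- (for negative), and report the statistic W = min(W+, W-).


Step 1: Drop any zero differences (none here) and take |d_i|.
|d| = [8, 6, 6, 6, 1, 2, 7, 7, 5, 6, 7]
Step 2: Midrank |d_i| (ties get averaged ranks).
ranks: |8|->11, |6|->5.5, |6|->5.5, |6|->5.5, |1|->1, |2|->2, |7|->9, |7|->9, |5|->3, |6|->5.5, |7|->9
Step 3: Attach original signs; sum ranks with positive sign and with negative sign.
W+ = 5.5 + 2 + 9 + 3 = 19.5
W- = 11 + 5.5 + 5.5 + 1 + 9 + 5.5 + 9 = 46.5
(Check: W+ + W- = 66 should equal n(n+1)/2 = 66.)
Step 4: Test statistic W = min(W+, W-) = 19.5.
Step 5: Ties in |d|, so use the tie-corrected normal approximation.
        E[W] = n(n+1)/4 = 11*12/4 = 33.
        Tie groups: |d|=6 (t=4), |d|=7 (t=3); sum(t^3 - t) = 84.
        Var[W] = n(n+1)(2n+1)/24 - sum(t^3-t)/48 = 3036/24 - 84/48 = 124.75.
        z = (W - E[W]) / sqrt(Var[W]) = (19.5 - 33) / 11.1692 = -1.2087.
        Two-sided p = 2*Phi(z) = 0.226784.
Step 6: alpha = 0.05. fail to reject H0.

W+ = 19.5, W- = 46.5, W = min = 19.5, p = 0.226784, fail to reject H0.


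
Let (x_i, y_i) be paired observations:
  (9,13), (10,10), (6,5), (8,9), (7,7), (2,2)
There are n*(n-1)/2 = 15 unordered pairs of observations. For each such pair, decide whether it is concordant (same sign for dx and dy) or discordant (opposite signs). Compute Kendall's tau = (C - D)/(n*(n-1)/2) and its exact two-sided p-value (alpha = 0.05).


Step 1: Enumerate the 15 unordered pairs (i,j) with i<j and classify each by sign(x_j-x_i) * sign(y_j-y_i).
  (1,2):dx=+1,dy=-3->D; (1,3):dx=-3,dy=-8->C; (1,4):dx=-1,dy=-4->C; (1,5):dx=-2,dy=-6->C
  (1,6):dx=-7,dy=-11->C; (2,3):dx=-4,dy=-5->C; (2,4):dx=-2,dy=-1->C; (2,5):dx=-3,dy=-3->C
  (2,6):dx=-8,dy=-8->C; (3,4):dx=+2,dy=+4->C; (3,5):dx=+1,dy=+2->C; (3,6):dx=-4,dy=-3->C
  (4,5):dx=-1,dy=-2->C; (4,6):dx=-6,dy=-7->C; (5,6):dx=-5,dy=-5->C
Step 2: C = 14, D = 1, total pairs = 15.
Step 3: tau = (C - D)/(n(n-1)/2) = (14 - 1)/15 = 0.866667.
Step 4: Exact two-sided p-value (enumerate n! = 720 permutations of y under H0): p = 0.016667.
Step 5: alpha = 0.05. reject H0.

tau_b = 0.8667 (C=14, D=1), p = 0.016667, reject H0.


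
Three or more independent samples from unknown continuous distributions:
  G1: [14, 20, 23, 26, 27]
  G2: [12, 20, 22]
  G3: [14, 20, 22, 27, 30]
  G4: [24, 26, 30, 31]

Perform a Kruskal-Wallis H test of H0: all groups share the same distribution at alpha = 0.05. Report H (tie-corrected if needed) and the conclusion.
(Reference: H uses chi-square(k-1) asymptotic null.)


Step 1: Combine all N = 17 observations and assign midranks.
sorted (value, group, rank): (12,G2,1), (14,G1,2.5), (14,G3,2.5), (20,G1,5), (20,G2,5), (20,G3,5), (22,G2,7.5), (22,G3,7.5), (23,G1,9), (24,G4,10), (26,G1,11.5), (26,G4,11.5), (27,G1,13.5), (27,G3,13.5), (30,G3,15.5), (30,G4,15.5), (31,G4,17)
Step 2: Sum ranks within each group.
R_1 = 41.5 (n_1 = 5)
R_2 = 13.5 (n_2 = 3)
R_3 = 44 (n_3 = 5)
R_4 = 54 (n_4 = 4)
Step 3: H = 12/(N(N+1)) * sum(R_i^2/n_i) - 3(N+1)
     = 12/(17*18) * (41.5^2/5 + 13.5^2/3 + 44^2/5 + 54^2/4) - 3*18
     = 0.039216 * 1521.4 - 54
     = 5.662745.
Step 4: Ties present; correction factor C = 1 - 54/(17^3 - 17) = 0.988971. Corrected H = 5.662745 / 0.988971 = 5.725898.
Step 5: Under H0, H ~ chi^2(3); p-value = 0.125735.
Step 6: alpha = 0.05. fail to reject H0.

H = 5.7259, df = 3, p = 0.125735, fail to reject H0.


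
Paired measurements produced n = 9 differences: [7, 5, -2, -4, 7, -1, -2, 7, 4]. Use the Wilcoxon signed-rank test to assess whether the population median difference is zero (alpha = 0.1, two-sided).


Step 1: Drop any zero differences (none here) and take |d_i|.
|d| = [7, 5, 2, 4, 7, 1, 2, 7, 4]
Step 2: Midrank |d_i| (ties get averaged ranks).
ranks: |7|->8, |5|->6, |2|->2.5, |4|->4.5, |7|->8, |1|->1, |2|->2.5, |7|->8, |4|->4.5
Step 3: Attach original signs; sum ranks with positive sign and with negative sign.
W+ = 8 + 6 + 8 + 8 + 4.5 = 34.5
W- = 2.5 + 4.5 + 1 + 2.5 = 10.5
(Check: W+ + W- = 45 should equal n(n+1)/2 = 45.)
Step 4: Test statistic W = min(W+, W-) = 10.5.
Step 5: Ties in |d|, so use the tie-corrected normal approximation.
        E[W] = n(n+1)/4 = 9*10/4 = 22.5.
        Tie groups: |d|=2 (t=2), |d|=4 (t=2), |d|=7 (t=3); sum(t^3 - t) = 36.
        Var[W] = n(n+1)(2n+1)/24 - sum(t^3-t)/48 = 1710/24 - 36/48 = 70.5.
        z = (W - E[W]) / sqrt(Var[W]) = (10.5 - 22.5) / 8.3964 = -1.4292.
        Two-sided p = 2*Phi(z) = 0.152953.
Step 6: alpha = 0.1. fail to reject H0.

W+ = 34.5, W- = 10.5, W = min = 10.5, p = 0.152953, fail to reject H0.


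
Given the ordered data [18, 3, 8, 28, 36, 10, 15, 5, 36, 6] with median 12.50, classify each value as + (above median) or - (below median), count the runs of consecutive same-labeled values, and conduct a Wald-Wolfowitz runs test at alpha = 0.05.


Step 1: Compute median = 12.50; label A = above, B = below.
Labels in order: ABBAABABAB  (n_A = 5, n_B = 5)
Step 2: Count runs R = 8.
Step 3: Under H0 (random ordering), E[R] = 2*n_A*n_B/(n_A+n_B) + 1 = 2*5*5/10 + 1 = 6.0000.
        Var[R] = 2*n_A*n_B*(2*n_A*n_B - n_A - n_B) / ((n_A+n_B)^2 * (n_A+n_B-1)) = 2000/900 = 2.2222.
        SD[R] = 1.4907.
Step 4: Continuity-corrected z = (R - 0.5 - E[R]) / SD[R] = (8 - 0.5 - 6.0000) / 1.4907 = 1.0062.
Step 5: Two-sided p-value via normal approximation = 2*(1 - Phi(|z|)) = 0.314305.
Step 6: alpha = 0.05. fail to reject H0.

R = 8, z = 1.0062, p = 0.314305, fail to reject H0.


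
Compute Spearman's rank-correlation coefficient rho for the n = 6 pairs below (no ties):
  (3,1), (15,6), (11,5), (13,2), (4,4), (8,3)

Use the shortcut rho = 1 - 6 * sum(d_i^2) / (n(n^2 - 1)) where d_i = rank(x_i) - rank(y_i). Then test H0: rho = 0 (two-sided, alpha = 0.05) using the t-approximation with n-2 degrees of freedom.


Step 1: Rank x and y separately (midranks; no ties here).
rank(x): 3->1, 15->6, 11->4, 13->5, 4->2, 8->3
rank(y): 1->1, 6->6, 5->5, 2->2, 4->4, 3->3
Step 2: d_i = R_x(i) - R_y(i); compute d_i^2.
  (1-1)^2=0, (6-6)^2=0, (4-5)^2=1, (5-2)^2=9, (2-4)^2=4, (3-3)^2=0
sum(d^2) = 14.
Step 3: rho = 1 - 6*14 / (6*(6^2 - 1)) = 1 - 84/210 = 0.600000.
Step 4: Under H0, t = rho * sqrt((n-2)/(1-rho^2)) = 1.5000 ~ t(4).
Step 5: Two-sided p-value from the t-distribution with 4 df = 0.208000.
Step 6: alpha = 0.05. fail to reject H0.

rho = 0.6000, p = 0.208000, fail to reject H0 at alpha = 0.05.


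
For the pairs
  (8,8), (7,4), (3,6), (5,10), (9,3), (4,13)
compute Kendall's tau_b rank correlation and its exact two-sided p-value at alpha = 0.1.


Step 1: Enumerate the 15 unordered pairs (i,j) with i<j and classify each by sign(x_j-x_i) * sign(y_j-y_i).
  (1,2):dx=-1,dy=-4->C; (1,3):dx=-5,dy=-2->C; (1,4):dx=-3,dy=+2->D; (1,5):dx=+1,dy=-5->D
  (1,6):dx=-4,dy=+5->D; (2,3):dx=-4,dy=+2->D; (2,4):dx=-2,dy=+6->D; (2,5):dx=+2,dy=-1->D
  (2,6):dx=-3,dy=+9->D; (3,4):dx=+2,dy=+4->C; (3,5):dx=+6,dy=-3->D; (3,6):dx=+1,dy=+7->C
  (4,5):dx=+4,dy=-7->D; (4,6):dx=-1,dy=+3->D; (5,6):dx=-5,dy=+10->D
Step 2: C = 4, D = 11, total pairs = 15.
Step 3: tau = (C - D)/(n(n-1)/2) = (4 - 11)/15 = -0.466667.
Step 4: Exact two-sided p-value (enumerate n! = 720 permutations of y under H0): p = 0.272222.
Step 5: alpha = 0.1. fail to reject H0.

tau_b = -0.4667 (C=4, D=11), p = 0.272222, fail to reject H0.


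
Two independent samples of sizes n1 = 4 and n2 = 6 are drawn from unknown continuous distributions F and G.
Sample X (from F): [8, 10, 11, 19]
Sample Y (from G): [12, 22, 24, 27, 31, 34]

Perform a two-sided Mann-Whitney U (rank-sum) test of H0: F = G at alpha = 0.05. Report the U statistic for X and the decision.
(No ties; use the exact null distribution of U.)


Step 1: Combine and sort all 10 observations; assign midranks.
sorted (value, group): (8,X), (10,X), (11,X), (12,Y), (19,X), (22,Y), (24,Y), (27,Y), (31,Y), (34,Y)
ranks: 8->1, 10->2, 11->3, 12->4, 19->5, 22->6, 24->7, 27->8, 31->9, 34->10
Step 2: Rank sum for X: R1 = 1 + 2 + 3 + 5 = 11.
Step 3: U_X = R1 - n1(n1+1)/2 = 11 - 4*5/2 = 11 - 10 = 1.
       U_Y = n1*n2 - U_X = 24 - 1 = 23.
Step 4: No ties, so the exact null distribution of U (based on enumerating the C(10,4) = 210 equally likely rank assignments) gives the two-sided p-value.
Step 5: p-value = 0.019048; compare to alpha = 0.05. reject H0.

U_X = 1, p = 0.019048, reject H0 at alpha = 0.05.


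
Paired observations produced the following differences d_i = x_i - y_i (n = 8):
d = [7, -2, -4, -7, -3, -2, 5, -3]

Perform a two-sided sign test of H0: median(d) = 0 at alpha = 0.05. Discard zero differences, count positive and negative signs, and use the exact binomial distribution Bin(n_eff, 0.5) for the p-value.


Step 1: Discard zero differences. Original n = 8; n_eff = number of nonzero differences = 8.
Nonzero differences (with sign): +7, -2, -4, -7, -3, -2, +5, -3
Step 2: Count signs: positive = 2, negative = 6.
Step 3: Under H0: P(positive) = 0.5, so the number of positives S ~ Bin(8, 0.5).
Step 4: Two-sided exact p-value = sum of Bin(8,0.5) probabilities at or below the observed probability = 0.289062.
Step 5: alpha = 0.05. fail to reject H0.

n_eff = 8, pos = 2, neg = 6, p = 0.289062, fail to reject H0.


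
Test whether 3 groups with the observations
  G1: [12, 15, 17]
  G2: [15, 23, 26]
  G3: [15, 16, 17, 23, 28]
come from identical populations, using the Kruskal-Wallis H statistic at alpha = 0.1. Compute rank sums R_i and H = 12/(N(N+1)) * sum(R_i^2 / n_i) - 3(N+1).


Step 1: Combine all N = 11 observations and assign midranks.
sorted (value, group, rank): (12,G1,1), (15,G1,3), (15,G2,3), (15,G3,3), (16,G3,5), (17,G1,6.5), (17,G3,6.5), (23,G2,8.5), (23,G3,8.5), (26,G2,10), (28,G3,11)
Step 2: Sum ranks within each group.
R_1 = 10.5 (n_1 = 3)
R_2 = 21.5 (n_2 = 3)
R_3 = 34 (n_3 = 5)
Step 3: H = 12/(N(N+1)) * sum(R_i^2/n_i) - 3(N+1)
     = 12/(11*12) * (10.5^2/3 + 21.5^2/3 + 34^2/5) - 3*12
     = 0.090909 * 422.033 - 36
     = 2.366667.
Step 4: Ties present; correction factor C = 1 - 36/(11^3 - 11) = 0.972727. Corrected H = 2.366667 / 0.972727 = 2.433022.
Step 5: Under H0, H ~ chi^2(2); p-value = 0.296262.
Step 6: alpha = 0.1. fail to reject H0.

H = 2.4330, df = 2, p = 0.296262, fail to reject H0.


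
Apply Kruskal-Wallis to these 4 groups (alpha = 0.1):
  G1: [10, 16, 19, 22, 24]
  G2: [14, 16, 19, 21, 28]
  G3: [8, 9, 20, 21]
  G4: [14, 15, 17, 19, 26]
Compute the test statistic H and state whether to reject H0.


Step 1: Combine all N = 19 observations and assign midranks.
sorted (value, group, rank): (8,G3,1), (9,G3,2), (10,G1,3), (14,G2,4.5), (14,G4,4.5), (15,G4,6), (16,G1,7.5), (16,G2,7.5), (17,G4,9), (19,G1,11), (19,G2,11), (19,G4,11), (20,G3,13), (21,G2,14.5), (21,G3,14.5), (22,G1,16), (24,G1,17), (26,G4,18), (28,G2,19)
Step 2: Sum ranks within each group.
R_1 = 54.5 (n_1 = 5)
R_2 = 56.5 (n_2 = 5)
R_3 = 30.5 (n_3 = 4)
R_4 = 48.5 (n_4 = 5)
Step 3: H = 12/(N(N+1)) * sum(R_i^2/n_i) - 3(N+1)
     = 12/(19*20) * (54.5^2/5 + 56.5^2/5 + 30.5^2/4 + 48.5^2/5) - 3*20
     = 0.031579 * 1935.51 - 60
     = 1.121447.
Step 4: Ties present; correction factor C = 1 - 42/(19^3 - 19) = 0.993860. Corrected H = 1.121447 / 0.993860 = 1.128376.
Step 5: Under H0, H ~ chi^2(3); p-value = 0.770229.
Step 6: alpha = 0.1. fail to reject H0.

H = 1.1284, df = 3, p = 0.770229, fail to reject H0.


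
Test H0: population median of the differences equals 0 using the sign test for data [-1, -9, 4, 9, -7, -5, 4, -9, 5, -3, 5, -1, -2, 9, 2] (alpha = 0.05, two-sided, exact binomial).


Step 1: Discard zero differences. Original n = 15; n_eff = number of nonzero differences = 15.
Nonzero differences (with sign): -1, -9, +4, +9, -7, -5, +4, -9, +5, -3, +5, -1, -2, +9, +2
Step 2: Count signs: positive = 7, negative = 8.
Step 3: Under H0: P(positive) = 0.5, so the number of positives S ~ Bin(15, 0.5).
Step 4: Two-sided exact p-value = sum of Bin(15,0.5) probabilities at or below the observed probability = 1.000000.
Step 5: alpha = 0.05. fail to reject H0.

n_eff = 15, pos = 7, neg = 8, p = 1.000000, fail to reject H0.


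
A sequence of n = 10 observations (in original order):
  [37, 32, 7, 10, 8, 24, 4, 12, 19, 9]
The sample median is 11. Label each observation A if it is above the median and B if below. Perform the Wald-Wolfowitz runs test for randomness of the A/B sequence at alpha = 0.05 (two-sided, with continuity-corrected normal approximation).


Step 1: Compute median = 11; label A = above, B = below.
Labels in order: AABBBABAAB  (n_A = 5, n_B = 5)
Step 2: Count runs R = 6.
Step 3: Under H0 (random ordering), E[R] = 2*n_A*n_B/(n_A+n_B) + 1 = 2*5*5/10 + 1 = 6.0000.
        Var[R] = 2*n_A*n_B*(2*n_A*n_B - n_A - n_B) / ((n_A+n_B)^2 * (n_A+n_B-1)) = 2000/900 = 2.2222.
        SD[R] = 1.4907.
Step 4: R = E[R], so z = 0 with no continuity correction.
Step 5: Two-sided p-value via normal approximation = 2*(1 - Phi(|z|)) = 1.000000.
Step 6: alpha = 0.05. fail to reject H0.

R = 6, z = 0.0000, p = 1.000000, fail to reject H0.


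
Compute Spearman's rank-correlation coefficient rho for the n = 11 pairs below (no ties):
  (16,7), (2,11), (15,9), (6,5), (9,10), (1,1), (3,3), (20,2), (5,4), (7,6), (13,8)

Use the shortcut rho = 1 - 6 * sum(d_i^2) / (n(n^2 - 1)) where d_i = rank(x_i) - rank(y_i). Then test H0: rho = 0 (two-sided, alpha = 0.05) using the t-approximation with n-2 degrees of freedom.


Step 1: Rank x and y separately (midranks; no ties here).
rank(x): 16->10, 2->2, 15->9, 6->5, 9->7, 1->1, 3->3, 20->11, 5->4, 7->6, 13->8
rank(y): 7->7, 11->11, 9->9, 5->5, 10->10, 1->1, 3->3, 2->2, 4->4, 6->6, 8->8
Step 2: d_i = R_x(i) - R_y(i); compute d_i^2.
  (10-7)^2=9, (2-11)^2=81, (9-9)^2=0, (5-5)^2=0, (7-10)^2=9, (1-1)^2=0, (3-3)^2=0, (11-2)^2=81, (4-4)^2=0, (6-6)^2=0, (8-8)^2=0
sum(d^2) = 180.
Step 3: rho = 1 - 6*180 / (11*(11^2 - 1)) = 1 - 1080/1320 = 0.181818.
Step 4: Under H0, t = rho * sqrt((n-2)/(1-rho^2)) = 0.5547 ~ t(9).
Step 5: Two-sided p-value from the t-distribution with 9 df = 0.592615.
Step 6: alpha = 0.05. fail to reject H0.

rho = 0.1818, p = 0.592615, fail to reject H0 at alpha = 0.05.


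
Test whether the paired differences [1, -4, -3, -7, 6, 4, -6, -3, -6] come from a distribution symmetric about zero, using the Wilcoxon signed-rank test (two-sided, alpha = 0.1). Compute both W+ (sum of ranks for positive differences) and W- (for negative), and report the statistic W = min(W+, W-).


Step 1: Drop any zero differences (none here) and take |d_i|.
|d| = [1, 4, 3, 7, 6, 4, 6, 3, 6]
Step 2: Midrank |d_i| (ties get averaged ranks).
ranks: |1|->1, |4|->4.5, |3|->2.5, |7|->9, |6|->7, |4|->4.5, |6|->7, |3|->2.5, |6|->7
Step 3: Attach original signs; sum ranks with positive sign and with negative sign.
W+ = 1 + 7 + 4.5 = 12.5
W- = 4.5 + 2.5 + 9 + 7 + 2.5 + 7 = 32.5
(Check: W+ + W- = 45 should equal n(n+1)/2 = 45.)
Step 4: Test statistic W = min(W+, W-) = 12.5.
Step 5: Ties in |d|, so use the tie-corrected normal approximation.
        E[W] = n(n+1)/4 = 9*10/4 = 22.5.
        Tie groups: |d|=3 (t=2), |d|=4 (t=2), |d|=6 (t=3); sum(t^3 - t) = 36.
        Var[W] = n(n+1)(2n+1)/24 - sum(t^3-t)/48 = 1710/24 - 36/48 = 70.5.
        z = (W - E[W]) / sqrt(Var[W]) = (12.5 - 22.5) / 8.3964 = -1.1910.
        Two-sided p = 2*Phi(z) = 0.233660.
Step 6: alpha = 0.1. fail to reject H0.

W+ = 12.5, W- = 32.5, W = min = 12.5, p = 0.233660, fail to reject H0.


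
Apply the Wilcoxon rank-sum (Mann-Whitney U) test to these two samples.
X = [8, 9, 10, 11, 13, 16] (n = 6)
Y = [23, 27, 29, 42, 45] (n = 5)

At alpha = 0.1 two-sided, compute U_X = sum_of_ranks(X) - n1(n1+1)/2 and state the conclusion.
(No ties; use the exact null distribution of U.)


Step 1: Combine and sort all 11 observations; assign midranks.
sorted (value, group): (8,X), (9,X), (10,X), (11,X), (13,X), (16,X), (23,Y), (27,Y), (29,Y), (42,Y), (45,Y)
ranks: 8->1, 9->2, 10->3, 11->4, 13->5, 16->6, 23->7, 27->8, 29->9, 42->10, 45->11
Step 2: Rank sum for X: R1 = 1 + 2 + 3 + 4 + 5 + 6 = 21.
Step 3: U_X = R1 - n1(n1+1)/2 = 21 - 6*7/2 = 21 - 21 = 0.
       U_Y = n1*n2 - U_X = 30 - 0 = 30.
Step 4: No ties, so the exact null distribution of U (based on enumerating the C(11,6) = 462 equally likely rank assignments) gives the two-sided p-value.
Step 5: p-value = 0.004329; compare to alpha = 0.1. reject H0.

U_X = 0, p = 0.004329, reject H0 at alpha = 0.1.


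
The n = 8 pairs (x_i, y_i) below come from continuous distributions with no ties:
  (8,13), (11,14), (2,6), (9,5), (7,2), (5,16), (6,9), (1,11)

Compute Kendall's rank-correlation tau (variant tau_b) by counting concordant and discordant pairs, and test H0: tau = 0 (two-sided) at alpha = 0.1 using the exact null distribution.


Step 1: Enumerate the 28 unordered pairs (i,j) with i<j and classify each by sign(x_j-x_i) * sign(y_j-y_i).
  (1,2):dx=+3,dy=+1->C; (1,3):dx=-6,dy=-7->C; (1,4):dx=+1,dy=-8->D; (1,5):dx=-1,dy=-11->C
  (1,6):dx=-3,dy=+3->D; (1,7):dx=-2,dy=-4->C; (1,8):dx=-7,dy=-2->C; (2,3):dx=-9,dy=-8->C
  (2,4):dx=-2,dy=-9->C; (2,5):dx=-4,dy=-12->C; (2,6):dx=-6,dy=+2->D; (2,7):dx=-5,dy=-5->C
  (2,8):dx=-10,dy=-3->C; (3,4):dx=+7,dy=-1->D; (3,5):dx=+5,dy=-4->D; (3,6):dx=+3,dy=+10->C
  (3,7):dx=+4,dy=+3->C; (3,8):dx=-1,dy=+5->D; (4,5):dx=-2,dy=-3->C; (4,6):dx=-4,dy=+11->D
  (4,7):dx=-3,dy=+4->D; (4,8):dx=-8,dy=+6->D; (5,6):dx=-2,dy=+14->D; (5,7):dx=-1,dy=+7->D
  (5,8):dx=-6,dy=+9->D; (6,7):dx=+1,dy=-7->D; (6,8):dx=-4,dy=-5->C; (7,8):dx=-5,dy=+2->D
Step 2: C = 14, D = 14, total pairs = 28.
Step 3: tau = (C - D)/(n(n-1)/2) = (14 - 14)/28 = 0.000000.
Step 4: Exact two-sided p-value (enumerate n! = 40320 permutations of y under H0): p = 1.000000.
Step 5: alpha = 0.1. fail to reject H0.

tau_b = 0.0000 (C=14, D=14), p = 1.000000, fail to reject H0.


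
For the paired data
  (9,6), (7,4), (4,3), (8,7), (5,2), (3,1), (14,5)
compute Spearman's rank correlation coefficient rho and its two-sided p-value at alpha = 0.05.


Step 1: Rank x and y separately (midranks; no ties here).
rank(x): 9->6, 7->4, 4->2, 8->5, 5->3, 3->1, 14->7
rank(y): 6->6, 4->4, 3->3, 7->7, 2->2, 1->1, 5->5
Step 2: d_i = R_x(i) - R_y(i); compute d_i^2.
  (6-6)^2=0, (4-4)^2=0, (2-3)^2=1, (5-7)^2=4, (3-2)^2=1, (1-1)^2=0, (7-5)^2=4
sum(d^2) = 10.
Step 3: rho = 1 - 6*10 / (7*(7^2 - 1)) = 1 - 60/336 = 0.821429.
Step 4: Under H0, t = rho * sqrt((n-2)/(1-rho^2)) = 3.2206 ~ t(5).
Step 5: Two-sided p-value from the t-distribution with 5 df = 0.023449.
Step 6: alpha = 0.05. reject H0.

rho = 0.8214, p = 0.023449, reject H0 at alpha = 0.05.


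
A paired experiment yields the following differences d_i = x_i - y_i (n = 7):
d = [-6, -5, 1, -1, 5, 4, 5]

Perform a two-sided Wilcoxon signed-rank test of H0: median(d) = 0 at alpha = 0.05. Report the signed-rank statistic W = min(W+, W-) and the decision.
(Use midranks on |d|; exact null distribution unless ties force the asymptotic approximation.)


Step 1: Drop any zero differences (none here) and take |d_i|.
|d| = [6, 5, 1, 1, 5, 4, 5]
Step 2: Midrank |d_i| (ties get averaged ranks).
ranks: |6|->7, |5|->5, |1|->1.5, |1|->1.5, |5|->5, |4|->3, |5|->5
Step 3: Attach original signs; sum ranks with positive sign and with negative sign.
W+ = 1.5 + 5 + 3 + 5 = 14.5
W- = 7 + 5 + 1.5 = 13.5
(Check: W+ + W- = 28 should equal n(n+1)/2 = 28.)
Step 4: Test statistic W = min(W+, W-) = 13.5.
Step 5: Ties in |d|, so use the tie-corrected normal approximation.
        E[W] = n(n+1)/4 = 7*8/4 = 14.
        Tie groups: |d|=1 (t=2), |d|=5 (t=3); sum(t^3 - t) = 30.
        Var[W] = n(n+1)(2n+1)/24 - sum(t^3-t)/48 = 840/24 - 30/48 = 34.375.
        z = (W - E[W]) / sqrt(Var[W]) = (13.5 - 14) / 5.8630 = -0.0853.
        Two-sided p = 2*Phi(z) = 0.932039.
Step 6: alpha = 0.05. fail to reject H0.

W+ = 14.5, W- = 13.5, W = min = 13.5, p = 0.932039, fail to reject H0.


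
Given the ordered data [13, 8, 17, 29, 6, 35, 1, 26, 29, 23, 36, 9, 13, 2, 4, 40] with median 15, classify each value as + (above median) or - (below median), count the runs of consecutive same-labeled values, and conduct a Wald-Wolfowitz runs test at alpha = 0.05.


Step 1: Compute median = 15; label A = above, B = below.
Labels in order: BBAABABAAAABBBBA  (n_A = 8, n_B = 8)
Step 2: Count runs R = 8.
Step 3: Under H0 (random ordering), E[R] = 2*n_A*n_B/(n_A+n_B) + 1 = 2*8*8/16 + 1 = 9.0000.
        Var[R] = 2*n_A*n_B*(2*n_A*n_B - n_A - n_B) / ((n_A+n_B)^2 * (n_A+n_B-1)) = 14336/3840 = 3.7333.
        SD[R] = 1.9322.
Step 4: Continuity-corrected z = (R + 0.5 - E[R]) / SD[R] = (8 + 0.5 - 9.0000) / 1.9322 = -0.2588.
Step 5: Two-sided p-value via normal approximation = 2*(1 - Phi(|z|)) = 0.795809.
Step 6: alpha = 0.05. fail to reject H0.

R = 8, z = -0.2588, p = 0.795809, fail to reject H0.


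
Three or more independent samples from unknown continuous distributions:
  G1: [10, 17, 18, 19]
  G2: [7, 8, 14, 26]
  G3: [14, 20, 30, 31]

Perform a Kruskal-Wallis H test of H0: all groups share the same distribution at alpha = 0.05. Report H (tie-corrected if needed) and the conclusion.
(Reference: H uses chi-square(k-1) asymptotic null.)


Step 1: Combine all N = 12 observations and assign midranks.
sorted (value, group, rank): (7,G2,1), (8,G2,2), (10,G1,3), (14,G2,4.5), (14,G3,4.5), (17,G1,6), (18,G1,7), (19,G1,8), (20,G3,9), (26,G2,10), (30,G3,11), (31,G3,12)
Step 2: Sum ranks within each group.
R_1 = 24 (n_1 = 4)
R_2 = 17.5 (n_2 = 4)
R_3 = 36.5 (n_3 = 4)
Step 3: H = 12/(N(N+1)) * sum(R_i^2/n_i) - 3(N+1)
     = 12/(12*13) * (24^2/4 + 17.5^2/4 + 36.5^2/4) - 3*13
     = 0.076923 * 553.625 - 39
     = 3.586538.
Step 4: Ties present; correction factor C = 1 - 6/(12^3 - 12) = 0.996503. Corrected H = 3.586538 / 0.996503 = 3.599123.
Step 5: Under H0, H ~ chi^2(2); p-value = 0.165371.
Step 6: alpha = 0.05. fail to reject H0.

H = 3.5991, df = 2, p = 0.165371, fail to reject H0.


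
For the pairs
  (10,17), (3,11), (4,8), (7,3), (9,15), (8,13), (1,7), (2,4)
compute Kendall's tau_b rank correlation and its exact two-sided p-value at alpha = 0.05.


Step 1: Enumerate the 28 unordered pairs (i,j) with i<j and classify each by sign(x_j-x_i) * sign(y_j-y_i).
  (1,2):dx=-7,dy=-6->C; (1,3):dx=-6,dy=-9->C; (1,4):dx=-3,dy=-14->C; (1,5):dx=-1,dy=-2->C
  (1,6):dx=-2,dy=-4->C; (1,7):dx=-9,dy=-10->C; (1,8):dx=-8,dy=-13->C; (2,3):dx=+1,dy=-3->D
  (2,4):dx=+4,dy=-8->D; (2,5):dx=+6,dy=+4->C; (2,6):dx=+5,dy=+2->C; (2,7):dx=-2,dy=-4->C
  (2,8):dx=-1,dy=-7->C; (3,4):dx=+3,dy=-5->D; (3,5):dx=+5,dy=+7->C; (3,6):dx=+4,dy=+5->C
  (3,7):dx=-3,dy=-1->C; (3,8):dx=-2,dy=-4->C; (4,5):dx=+2,dy=+12->C; (4,6):dx=+1,dy=+10->C
  (4,7):dx=-6,dy=+4->D; (4,8):dx=-5,dy=+1->D; (5,6):dx=-1,dy=-2->C; (5,7):dx=-8,dy=-8->C
  (5,8):dx=-7,dy=-11->C; (6,7):dx=-7,dy=-6->C; (6,8):dx=-6,dy=-9->C; (7,8):dx=+1,dy=-3->D
Step 2: C = 22, D = 6, total pairs = 28.
Step 3: tau = (C - D)/(n(n-1)/2) = (22 - 6)/28 = 0.571429.
Step 4: Exact two-sided p-value (enumerate n! = 40320 permutations of y under H0): p = 0.061012.
Step 5: alpha = 0.05. fail to reject H0.

tau_b = 0.5714 (C=22, D=6), p = 0.061012, fail to reject H0.


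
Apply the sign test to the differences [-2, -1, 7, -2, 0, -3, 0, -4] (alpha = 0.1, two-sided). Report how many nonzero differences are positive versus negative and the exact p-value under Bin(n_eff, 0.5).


Step 1: Discard zero differences. Original n = 8; n_eff = number of nonzero differences = 6.
Nonzero differences (with sign): -2, -1, +7, -2, -3, -4
Step 2: Count signs: positive = 1, negative = 5.
Step 3: Under H0: P(positive) = 0.5, so the number of positives S ~ Bin(6, 0.5).
Step 4: Two-sided exact p-value = sum of Bin(6,0.5) probabilities at or below the observed probability = 0.218750.
Step 5: alpha = 0.1. fail to reject H0.

n_eff = 6, pos = 1, neg = 5, p = 0.218750, fail to reject H0.


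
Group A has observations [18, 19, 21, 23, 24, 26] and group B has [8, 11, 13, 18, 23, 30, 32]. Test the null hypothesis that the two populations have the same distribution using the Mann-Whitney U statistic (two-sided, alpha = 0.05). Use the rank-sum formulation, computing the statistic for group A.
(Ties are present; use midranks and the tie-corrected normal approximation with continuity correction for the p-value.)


Step 1: Combine and sort all 13 observations; assign midranks.
sorted (value, group): (8,Y), (11,Y), (13,Y), (18,X), (18,Y), (19,X), (21,X), (23,X), (23,Y), (24,X), (26,X), (30,Y), (32,Y)
ranks: 8->1, 11->2, 13->3, 18->4.5, 18->4.5, 19->6, 21->7, 23->8.5, 23->8.5, 24->10, 26->11, 30->12, 32->13
Step 2: Rank sum for X: R1 = 4.5 + 6 + 7 + 8.5 + 10 + 11 = 47.
Step 3: U_X = R1 - n1(n1+1)/2 = 47 - 6*7/2 = 47 - 21 = 26.
       U_Y = n1*n2 - U_X = 42 - 26 = 16.
Step 4: Ties are present, so use the tie-corrected normal approximation (with continuity correction) for the p-value.
Step 5: p-value = 0.519167; compare to alpha = 0.05. fail to reject H0.

U_X = 26, p = 0.519167, fail to reject H0 at alpha = 0.05.


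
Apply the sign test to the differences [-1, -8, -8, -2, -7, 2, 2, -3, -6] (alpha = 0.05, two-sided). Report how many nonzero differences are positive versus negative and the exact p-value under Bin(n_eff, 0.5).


Step 1: Discard zero differences. Original n = 9; n_eff = number of nonzero differences = 9.
Nonzero differences (with sign): -1, -8, -8, -2, -7, +2, +2, -3, -6
Step 2: Count signs: positive = 2, negative = 7.
Step 3: Under H0: P(positive) = 0.5, so the number of positives S ~ Bin(9, 0.5).
Step 4: Two-sided exact p-value = sum of Bin(9,0.5) probabilities at or below the observed probability = 0.179688.
Step 5: alpha = 0.05. fail to reject H0.

n_eff = 9, pos = 2, neg = 7, p = 0.179688, fail to reject H0.


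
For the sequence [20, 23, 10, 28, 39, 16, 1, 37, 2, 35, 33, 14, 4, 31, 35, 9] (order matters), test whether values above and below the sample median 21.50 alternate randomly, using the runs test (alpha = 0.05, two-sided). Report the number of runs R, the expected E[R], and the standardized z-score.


Step 1: Compute median = 21.50; label A = above, B = below.
Labels in order: BABAABBABAABBAAB  (n_A = 8, n_B = 8)
Step 2: Count runs R = 11.
Step 3: Under H0 (random ordering), E[R] = 2*n_A*n_B/(n_A+n_B) + 1 = 2*8*8/16 + 1 = 9.0000.
        Var[R] = 2*n_A*n_B*(2*n_A*n_B - n_A - n_B) / ((n_A+n_B)^2 * (n_A+n_B-1)) = 14336/3840 = 3.7333.
        SD[R] = 1.9322.
Step 4: Continuity-corrected z = (R - 0.5 - E[R]) / SD[R] = (11 - 0.5 - 9.0000) / 1.9322 = 0.7763.
Step 5: Two-sided p-value via normal approximation = 2*(1 - Phi(|z|)) = 0.437558.
Step 6: alpha = 0.05. fail to reject H0.

R = 11, z = 0.7763, p = 0.437558, fail to reject H0.


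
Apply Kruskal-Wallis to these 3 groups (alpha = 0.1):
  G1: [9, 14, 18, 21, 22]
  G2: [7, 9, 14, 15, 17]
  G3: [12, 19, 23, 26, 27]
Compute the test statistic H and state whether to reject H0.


Step 1: Combine all N = 15 observations and assign midranks.
sorted (value, group, rank): (7,G2,1), (9,G1,2.5), (9,G2,2.5), (12,G3,4), (14,G1,5.5), (14,G2,5.5), (15,G2,7), (17,G2,8), (18,G1,9), (19,G3,10), (21,G1,11), (22,G1,12), (23,G3,13), (26,G3,14), (27,G3,15)
Step 2: Sum ranks within each group.
R_1 = 40 (n_1 = 5)
R_2 = 24 (n_2 = 5)
R_3 = 56 (n_3 = 5)
Step 3: H = 12/(N(N+1)) * sum(R_i^2/n_i) - 3(N+1)
     = 12/(15*16) * (40^2/5 + 24^2/5 + 56^2/5) - 3*16
     = 0.050000 * 1062.4 - 48
     = 5.120000.
Step 4: Ties present; correction factor C = 1 - 12/(15^3 - 15) = 0.996429. Corrected H = 5.120000 / 0.996429 = 5.138351.
Step 5: Under H0, H ~ chi^2(2); p-value = 0.076599.
Step 6: alpha = 0.1. reject H0.

H = 5.1384, df = 2, p = 0.076599, reject H0.


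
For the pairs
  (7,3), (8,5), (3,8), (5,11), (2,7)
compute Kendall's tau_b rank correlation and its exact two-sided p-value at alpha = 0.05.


Step 1: Enumerate the 10 unordered pairs (i,j) with i<j and classify each by sign(x_j-x_i) * sign(y_j-y_i).
  (1,2):dx=+1,dy=+2->C; (1,3):dx=-4,dy=+5->D; (1,4):dx=-2,dy=+8->D; (1,5):dx=-5,dy=+4->D
  (2,3):dx=-5,dy=+3->D; (2,4):dx=-3,dy=+6->D; (2,5):dx=-6,dy=+2->D; (3,4):dx=+2,dy=+3->C
  (3,5):dx=-1,dy=-1->C; (4,5):dx=-3,dy=-4->C
Step 2: C = 4, D = 6, total pairs = 10.
Step 3: tau = (C - D)/(n(n-1)/2) = (4 - 6)/10 = -0.200000.
Step 4: Exact two-sided p-value (enumerate n! = 120 permutations of y under H0): p = 0.816667.
Step 5: alpha = 0.05. fail to reject H0.

tau_b = -0.2000 (C=4, D=6), p = 0.816667, fail to reject H0.


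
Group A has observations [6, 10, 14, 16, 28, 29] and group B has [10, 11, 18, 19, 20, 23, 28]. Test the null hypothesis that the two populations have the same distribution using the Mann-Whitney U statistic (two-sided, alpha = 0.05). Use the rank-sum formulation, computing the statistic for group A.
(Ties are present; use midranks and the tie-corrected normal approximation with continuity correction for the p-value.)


Step 1: Combine and sort all 13 observations; assign midranks.
sorted (value, group): (6,X), (10,X), (10,Y), (11,Y), (14,X), (16,X), (18,Y), (19,Y), (20,Y), (23,Y), (28,X), (28,Y), (29,X)
ranks: 6->1, 10->2.5, 10->2.5, 11->4, 14->5, 16->6, 18->7, 19->8, 20->9, 23->10, 28->11.5, 28->11.5, 29->13
Step 2: Rank sum for X: R1 = 1 + 2.5 + 5 + 6 + 11.5 + 13 = 39.
Step 3: U_X = R1 - n1(n1+1)/2 = 39 - 6*7/2 = 39 - 21 = 18.
       U_Y = n1*n2 - U_X = 42 - 18 = 24.
Step 4: Ties are present, so use the tie-corrected normal approximation (with continuity correction) for the p-value.
Step 5: p-value = 0.720247; compare to alpha = 0.05. fail to reject H0.

U_X = 18, p = 0.720247, fail to reject H0 at alpha = 0.05.


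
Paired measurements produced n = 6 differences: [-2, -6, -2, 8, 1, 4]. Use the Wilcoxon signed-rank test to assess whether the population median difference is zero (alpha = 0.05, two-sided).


Step 1: Drop any zero differences (none here) and take |d_i|.
|d| = [2, 6, 2, 8, 1, 4]
Step 2: Midrank |d_i| (ties get averaged ranks).
ranks: |2|->2.5, |6|->5, |2|->2.5, |8|->6, |1|->1, |4|->4
Step 3: Attach original signs; sum ranks with positive sign and with negative sign.
W+ = 6 + 1 + 4 = 11
W- = 2.5 + 5 + 2.5 = 10
(Check: W+ + W- = 21 should equal n(n+1)/2 = 21.)
Step 4: Test statistic W = min(W+, W-) = 10.
Step 5: Ties in |d|, so use the tie-corrected normal approximation.
        E[W] = n(n+1)/4 = 6*7/4 = 10.5.
        Tie groups: |d|=2 (t=2); sum(t^3 - t) = 6.
        Var[W] = n(n+1)(2n+1)/24 - sum(t^3-t)/48 = 546/24 - 6/48 = 22.625.
        z = (W - E[W]) / sqrt(Var[W]) = (10 - 10.5) / 4.7566 = -0.1051.
        Two-sided p = 2*Phi(z) = 0.916282.
Step 6: alpha = 0.05. fail to reject H0.

W+ = 11, W- = 10, W = min = 10, p = 0.916282, fail to reject H0.


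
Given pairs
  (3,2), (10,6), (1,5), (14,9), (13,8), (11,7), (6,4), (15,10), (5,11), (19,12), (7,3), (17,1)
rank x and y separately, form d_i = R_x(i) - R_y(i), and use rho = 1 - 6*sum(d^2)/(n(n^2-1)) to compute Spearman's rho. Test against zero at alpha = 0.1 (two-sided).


Step 1: Rank x and y separately (midranks; no ties here).
rank(x): 3->2, 10->6, 1->1, 14->9, 13->8, 11->7, 6->4, 15->10, 5->3, 19->12, 7->5, 17->11
rank(y): 2->2, 6->6, 5->5, 9->9, 8->8, 7->7, 4->4, 10->10, 11->11, 12->12, 3->3, 1->1
Step 2: d_i = R_x(i) - R_y(i); compute d_i^2.
  (2-2)^2=0, (6-6)^2=0, (1-5)^2=16, (9-9)^2=0, (8-8)^2=0, (7-7)^2=0, (4-4)^2=0, (10-10)^2=0, (3-11)^2=64, (12-12)^2=0, (5-3)^2=4, (11-1)^2=100
sum(d^2) = 184.
Step 3: rho = 1 - 6*184 / (12*(12^2 - 1)) = 1 - 1104/1716 = 0.356643.
Step 4: Under H0, t = rho * sqrt((n-2)/(1-rho^2)) = 1.2072 ~ t(10).
Step 5: Two-sided p-value from the t-distribution with 10 df = 0.255138.
Step 6: alpha = 0.1. fail to reject H0.

rho = 0.3566, p = 0.255138, fail to reject H0 at alpha = 0.1.


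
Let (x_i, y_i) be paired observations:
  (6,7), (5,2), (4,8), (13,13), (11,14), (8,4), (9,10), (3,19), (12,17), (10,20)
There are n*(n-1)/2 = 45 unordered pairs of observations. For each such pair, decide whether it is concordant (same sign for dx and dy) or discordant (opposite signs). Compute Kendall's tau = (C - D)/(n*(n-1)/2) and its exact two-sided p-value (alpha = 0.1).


Step 1: Enumerate the 45 unordered pairs (i,j) with i<j and classify each by sign(x_j-x_i) * sign(y_j-y_i).
  (1,2):dx=-1,dy=-5->C; (1,3):dx=-2,dy=+1->D; (1,4):dx=+7,dy=+6->C; (1,5):dx=+5,dy=+7->C
  (1,6):dx=+2,dy=-3->D; (1,7):dx=+3,dy=+3->C; (1,8):dx=-3,dy=+12->D; (1,9):dx=+6,dy=+10->C
  (1,10):dx=+4,dy=+13->C; (2,3):dx=-1,dy=+6->D; (2,4):dx=+8,dy=+11->C; (2,5):dx=+6,dy=+12->C
  (2,6):dx=+3,dy=+2->C; (2,7):dx=+4,dy=+8->C; (2,8):dx=-2,dy=+17->D; (2,9):dx=+7,dy=+15->C
  (2,10):dx=+5,dy=+18->C; (3,4):dx=+9,dy=+5->C; (3,5):dx=+7,dy=+6->C; (3,6):dx=+4,dy=-4->D
  (3,7):dx=+5,dy=+2->C; (3,8):dx=-1,dy=+11->D; (3,9):dx=+8,dy=+9->C; (3,10):dx=+6,dy=+12->C
  (4,5):dx=-2,dy=+1->D; (4,6):dx=-5,dy=-9->C; (4,7):dx=-4,dy=-3->C; (4,8):dx=-10,dy=+6->D
  (4,9):dx=-1,dy=+4->D; (4,10):dx=-3,dy=+7->D; (5,6):dx=-3,dy=-10->C; (5,7):dx=-2,dy=-4->C
  (5,8):dx=-8,dy=+5->D; (5,9):dx=+1,dy=+3->C; (5,10):dx=-1,dy=+6->D; (6,7):dx=+1,dy=+6->C
  (6,8):dx=-5,dy=+15->D; (6,9):dx=+4,dy=+13->C; (6,10):dx=+2,dy=+16->C; (7,8):dx=-6,dy=+9->D
  (7,9):dx=+3,dy=+7->C; (7,10):dx=+1,dy=+10->C; (8,9):dx=+9,dy=-2->D; (8,10):dx=+7,dy=+1->C
  (9,10):dx=-2,dy=+3->D
Step 2: C = 28, D = 17, total pairs = 45.
Step 3: tau = (C - D)/(n(n-1)/2) = (28 - 17)/45 = 0.244444.
Step 4: Exact two-sided p-value (enumerate n! = 3628800 permutations of y under H0): p = 0.380720.
Step 5: alpha = 0.1. fail to reject H0.

tau_b = 0.2444 (C=28, D=17), p = 0.380720, fail to reject H0.


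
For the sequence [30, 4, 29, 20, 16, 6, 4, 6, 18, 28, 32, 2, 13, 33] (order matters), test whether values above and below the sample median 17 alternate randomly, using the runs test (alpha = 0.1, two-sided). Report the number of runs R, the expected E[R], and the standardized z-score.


Step 1: Compute median = 17; label A = above, B = below.
Labels in order: ABAABBBBAAABBA  (n_A = 7, n_B = 7)
Step 2: Count runs R = 7.
Step 3: Under H0 (random ordering), E[R] = 2*n_A*n_B/(n_A+n_B) + 1 = 2*7*7/14 + 1 = 8.0000.
        Var[R] = 2*n_A*n_B*(2*n_A*n_B - n_A - n_B) / ((n_A+n_B)^2 * (n_A+n_B-1)) = 8232/2548 = 3.2308.
        SD[R] = 1.7974.
Step 4: Continuity-corrected z = (R + 0.5 - E[R]) / SD[R] = (7 + 0.5 - 8.0000) / 1.7974 = -0.2782.
Step 5: Two-sided p-value via normal approximation = 2*(1 - Phi(|z|)) = 0.780879.
Step 6: alpha = 0.1. fail to reject H0.

R = 7, z = -0.2782, p = 0.780879, fail to reject H0.


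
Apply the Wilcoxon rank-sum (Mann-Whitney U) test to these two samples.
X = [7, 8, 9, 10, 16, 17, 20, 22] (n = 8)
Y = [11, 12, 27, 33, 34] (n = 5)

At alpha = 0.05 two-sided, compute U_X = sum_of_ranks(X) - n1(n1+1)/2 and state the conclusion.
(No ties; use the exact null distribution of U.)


Step 1: Combine and sort all 13 observations; assign midranks.
sorted (value, group): (7,X), (8,X), (9,X), (10,X), (11,Y), (12,Y), (16,X), (17,X), (20,X), (22,X), (27,Y), (33,Y), (34,Y)
ranks: 7->1, 8->2, 9->3, 10->4, 11->5, 12->6, 16->7, 17->8, 20->9, 22->10, 27->11, 33->12, 34->13
Step 2: Rank sum for X: R1 = 1 + 2 + 3 + 4 + 7 + 8 + 9 + 10 = 44.
Step 3: U_X = R1 - n1(n1+1)/2 = 44 - 8*9/2 = 44 - 36 = 8.
       U_Y = n1*n2 - U_X = 40 - 8 = 32.
Step 4: No ties, so the exact null distribution of U (based on enumerating the C(13,8) = 1287 equally likely rank assignments) gives the two-sided p-value.
Step 5: p-value = 0.093240; compare to alpha = 0.05. fail to reject H0.

U_X = 8, p = 0.093240, fail to reject H0 at alpha = 0.05.


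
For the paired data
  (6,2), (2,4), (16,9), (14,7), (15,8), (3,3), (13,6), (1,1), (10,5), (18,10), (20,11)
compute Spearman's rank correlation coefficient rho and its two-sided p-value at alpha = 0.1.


Step 1: Rank x and y separately (midranks; no ties here).
rank(x): 6->4, 2->2, 16->9, 14->7, 15->8, 3->3, 13->6, 1->1, 10->5, 18->10, 20->11
rank(y): 2->2, 4->4, 9->9, 7->7, 8->8, 3->3, 6->6, 1->1, 5->5, 10->10, 11->11
Step 2: d_i = R_x(i) - R_y(i); compute d_i^2.
  (4-2)^2=4, (2-4)^2=4, (9-9)^2=0, (7-7)^2=0, (8-8)^2=0, (3-3)^2=0, (6-6)^2=0, (1-1)^2=0, (5-5)^2=0, (10-10)^2=0, (11-11)^2=0
sum(d^2) = 8.
Step 3: rho = 1 - 6*8 / (11*(11^2 - 1)) = 1 - 48/1320 = 0.963636.
Step 4: Under H0, t = rho * sqrt((n-2)/(1-rho^2)) = 10.8186 ~ t(9).
Step 5: Two-sided p-value from the t-distribution with 9 df = 0.000002.
Step 6: alpha = 0.1. reject H0.

rho = 0.9636, p = 0.000002, reject H0 at alpha = 0.1.
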